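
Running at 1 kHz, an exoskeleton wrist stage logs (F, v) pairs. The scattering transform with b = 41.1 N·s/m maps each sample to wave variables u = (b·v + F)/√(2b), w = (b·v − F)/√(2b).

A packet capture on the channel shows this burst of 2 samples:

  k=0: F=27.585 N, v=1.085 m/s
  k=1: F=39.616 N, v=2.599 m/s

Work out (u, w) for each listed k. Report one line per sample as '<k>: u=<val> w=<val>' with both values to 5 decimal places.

k=0: b·v=41.1×1.085=44.59350; √(2b)=9.06642; u=(44.59350+27.585)/9.06642=7.96108, w=(44.59350−27.585)/9.06642=1.87599
k=1: b·v=41.1×2.599=106.81890; √(2b)=9.06642; u=(106.81890+39.616)/9.06642=16.15134, w=(106.81890−39.616)/9.06642=7.41228

0: u=7.96108 w=1.87599
1: u=16.15134 w=7.41228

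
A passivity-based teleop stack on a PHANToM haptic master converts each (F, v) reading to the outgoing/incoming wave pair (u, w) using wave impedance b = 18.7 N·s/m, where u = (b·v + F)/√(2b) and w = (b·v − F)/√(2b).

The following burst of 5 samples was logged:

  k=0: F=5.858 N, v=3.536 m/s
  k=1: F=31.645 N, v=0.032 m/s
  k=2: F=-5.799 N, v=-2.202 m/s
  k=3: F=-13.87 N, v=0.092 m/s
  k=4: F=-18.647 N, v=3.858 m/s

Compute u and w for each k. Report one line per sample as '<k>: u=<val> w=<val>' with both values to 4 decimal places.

0: u=11.7702 w=9.8544
1: u=5.2724 w=-5.0767
2: u=-7.6815 w=-5.7850
3: u=-1.9867 w=2.5493
4: u=8.7478 w=14.8460

k=0: b·v=18.7×3.536=66.1232; √(2b)=6.1156; u=(66.1232+5.858)/6.1156=11.7702, w=(66.1232−5.858)/6.1156=9.8544
k=1: b·v=18.7×0.032=0.5984; √(2b)=6.1156; u=(0.5984+31.645)/6.1156=5.2724, w=(0.5984−31.645)/6.1156=-5.0767
k=2: b·v=18.7×(-2.202)=-41.1774; √(2b)=6.1156; u=(-41.1774+(-5.799))/6.1156=-7.6815, w=(-41.1774−(-5.799))/6.1156=-5.7850
k=3: b·v=18.7×0.092=1.7204; √(2b)=6.1156; u=(1.7204+(-13.87))/6.1156=-1.9867, w=(1.7204−(-13.87))/6.1156=2.5493
k=4: b·v=18.7×3.858=72.1446; √(2b)=6.1156; u=(72.1446+(-18.647))/6.1156=8.7478, w=(72.1446−(-18.647))/6.1156=14.8460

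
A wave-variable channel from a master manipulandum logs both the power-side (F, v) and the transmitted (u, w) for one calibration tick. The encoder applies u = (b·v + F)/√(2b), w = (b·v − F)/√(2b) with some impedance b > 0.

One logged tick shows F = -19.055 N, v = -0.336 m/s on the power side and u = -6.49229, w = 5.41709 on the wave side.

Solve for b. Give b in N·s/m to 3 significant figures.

b = 5.12 N·s/m

u + w = -1.07520;  u + w = √(2b)·v, so √(2b) = -1.07520/(-0.336) = 3.20000.
b = (√(2b))²/2 = 10.24000/2 = 5.12000.
(Check via u − w = 2F/√(2b): u − w = -11.90938, 2F/√(2b) = -11.90938.)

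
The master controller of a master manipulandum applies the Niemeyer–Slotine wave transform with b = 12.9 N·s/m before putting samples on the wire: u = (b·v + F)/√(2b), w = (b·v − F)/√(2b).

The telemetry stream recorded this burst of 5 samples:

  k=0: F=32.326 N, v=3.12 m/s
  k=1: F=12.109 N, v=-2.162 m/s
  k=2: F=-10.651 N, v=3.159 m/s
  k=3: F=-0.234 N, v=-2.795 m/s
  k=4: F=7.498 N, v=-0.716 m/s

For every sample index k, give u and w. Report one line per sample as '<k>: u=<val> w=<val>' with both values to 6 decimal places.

k=0: b·v=12.9×3.12=40.248000; √(2b)=5.079370; u=(40.248000+32.326)/5.079370=14.287992, w=(40.248000−32.326)/5.079370=1.559642
k=1: b·v=12.9×(-2.162)=-27.889800; √(2b)=5.079370; u=(-27.889800+12.109)/5.079370=-3.106842, w=(-27.889800−12.109)/5.079370=-7.874756
k=2: b·v=12.9×3.159=40.751100; √(2b)=5.079370; u=(40.751100+(-10.651))/5.079370=5.925951, w=(40.751100−(-10.651))/5.079370=10.119779
k=3: b·v=12.9×(-2.795)=-36.055500; √(2b)=5.079370; u=(-36.055500+(-0.234))/5.079370=-7.144488, w=(-36.055500−(-0.234))/5.079370=-7.052351
k=4: b·v=12.9×(-0.716)=-9.236400; √(2b)=5.079370; u=(-9.236400+7.498)/5.079370=-0.342247, w=(-9.236400−7.498)/5.079370=-3.294582

0: u=14.287992 w=1.559642
1: u=-3.106842 w=-7.874756
2: u=5.925951 w=10.119779
3: u=-7.144488 w=-7.052351
4: u=-0.342247 w=-3.294582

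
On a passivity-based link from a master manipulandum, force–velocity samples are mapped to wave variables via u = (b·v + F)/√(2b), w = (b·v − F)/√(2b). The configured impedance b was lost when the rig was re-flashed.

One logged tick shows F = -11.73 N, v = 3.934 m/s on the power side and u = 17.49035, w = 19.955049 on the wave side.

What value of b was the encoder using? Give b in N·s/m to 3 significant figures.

b = 45.3 N·s/m

u + w = 37.445399;  u + w = √(2b)·v, so √(2b) = 37.445399/3.934 = 9.518403.
b = (√(2b))²/2 = 90.600003/2 = 45.300002.
(Check via u − w = 2F/√(2b): u − w = -2.464699, 2F/√(2b) = -2.464699.)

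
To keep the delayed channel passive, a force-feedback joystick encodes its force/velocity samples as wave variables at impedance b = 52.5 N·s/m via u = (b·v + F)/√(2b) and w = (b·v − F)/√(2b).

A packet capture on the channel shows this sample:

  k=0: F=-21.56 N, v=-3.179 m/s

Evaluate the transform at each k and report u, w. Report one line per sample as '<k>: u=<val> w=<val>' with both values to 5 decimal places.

k=0: b·v=52.5×(-3.179)=-166.89750; √(2b)=10.24695; u=(-166.89750+(-21.56))/10.24695=-18.39157, w=(-166.89750−(-21.56))/10.24695=-14.18349

0: u=-18.39157 w=-14.18349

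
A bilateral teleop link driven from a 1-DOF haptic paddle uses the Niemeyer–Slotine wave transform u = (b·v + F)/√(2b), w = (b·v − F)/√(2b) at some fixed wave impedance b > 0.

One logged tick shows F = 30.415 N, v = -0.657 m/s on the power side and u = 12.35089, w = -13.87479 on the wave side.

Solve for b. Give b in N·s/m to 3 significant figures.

b = 2.69 N·s/m

u + w = -1.52390;  u + w = √(2b)·v, so √(2b) = -1.52390/(-0.657) = 2.31948.
b = (√(2b))²/2 = 5.38000/2 = 2.69000.
(Check via u − w = 2F/√(2b): u − w = 26.22568, 2F/√(2b) = 26.22568.)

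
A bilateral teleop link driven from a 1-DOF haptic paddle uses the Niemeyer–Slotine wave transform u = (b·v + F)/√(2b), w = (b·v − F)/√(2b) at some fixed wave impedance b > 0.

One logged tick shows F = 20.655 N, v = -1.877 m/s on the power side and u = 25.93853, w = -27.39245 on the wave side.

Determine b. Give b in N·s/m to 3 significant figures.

u + w = -1.4539;  u + w = √(2b)·v, so √(2b) = -1.4539/(-1.877) = 0.7746.
b = (√(2b))²/2 = 0.6000/2 = 0.3000.
(Check via u − w = 2F/√(2b): u − w = 53.3310, 2F/√(2b) = 53.3309.)

b = 0.3 N·s/m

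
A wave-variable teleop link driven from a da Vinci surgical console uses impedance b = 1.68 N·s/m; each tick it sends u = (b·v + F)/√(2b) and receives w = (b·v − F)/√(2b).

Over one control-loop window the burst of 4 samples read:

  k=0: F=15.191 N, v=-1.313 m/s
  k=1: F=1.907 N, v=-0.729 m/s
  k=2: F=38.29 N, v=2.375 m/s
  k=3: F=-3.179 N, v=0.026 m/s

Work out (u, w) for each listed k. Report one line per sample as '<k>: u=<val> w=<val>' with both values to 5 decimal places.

0: u=7.08399 w=-9.49075
1: u=0.37221 w=-1.70849
2: u=23.06563 w=-18.71218
3: u=-1.71046 w=1.75812

k=0: b·v=1.68×(-1.313)=-2.20584; √(2b)=1.83303; u=(-2.20584+15.191)/1.83303=7.08399, w=(-2.20584−15.191)/1.83303=-9.49075
k=1: b·v=1.68×(-0.729)=-1.22472; √(2b)=1.83303; u=(-1.22472+1.907)/1.83303=0.37221, w=(-1.22472−1.907)/1.83303=-1.70849
k=2: b·v=1.68×2.375=3.99000; √(2b)=1.83303; u=(3.99000+38.29)/1.83303=23.06563, w=(3.99000−38.29)/1.83303=-18.71218
k=3: b·v=1.68×0.026=0.04368; √(2b)=1.83303; u=(0.04368+(-3.179))/1.83303=-1.71046, w=(0.04368−(-3.179))/1.83303=1.75812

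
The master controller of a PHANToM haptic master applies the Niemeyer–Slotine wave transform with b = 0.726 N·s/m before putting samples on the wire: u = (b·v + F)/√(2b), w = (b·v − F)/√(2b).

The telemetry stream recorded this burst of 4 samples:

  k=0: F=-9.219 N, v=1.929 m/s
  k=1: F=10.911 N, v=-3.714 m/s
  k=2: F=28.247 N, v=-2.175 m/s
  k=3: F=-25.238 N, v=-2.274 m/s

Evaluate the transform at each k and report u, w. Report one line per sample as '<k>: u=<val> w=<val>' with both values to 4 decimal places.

0: u=-6.4885 w=8.8129
1: u=6.8172 w=-11.2925
2: u=22.1313 w=-24.7521
3: u=-22.3147 w=19.5745

k=0: b·v=0.726×1.929=1.4005; √(2b)=1.2050; u=(1.4005+(-9.219))/1.2050=-6.4885, w=(1.4005−(-9.219))/1.2050=8.8129
k=1: b·v=0.726×(-3.714)=-2.6964; √(2b)=1.2050; u=(-2.6964+10.911)/1.2050=6.8172, w=(-2.6964−10.911)/1.2050=-11.2925
k=2: b·v=0.726×(-2.175)=-1.5790; √(2b)=1.2050; u=(-1.5790+28.247)/1.2050=22.1313, w=(-1.5790−28.247)/1.2050=-24.7521
k=3: b·v=0.726×(-2.274)=-1.6509; √(2b)=1.2050; u=(-1.6509+(-25.238))/1.2050=-22.3147, w=(-1.6509−(-25.238))/1.2050=19.5745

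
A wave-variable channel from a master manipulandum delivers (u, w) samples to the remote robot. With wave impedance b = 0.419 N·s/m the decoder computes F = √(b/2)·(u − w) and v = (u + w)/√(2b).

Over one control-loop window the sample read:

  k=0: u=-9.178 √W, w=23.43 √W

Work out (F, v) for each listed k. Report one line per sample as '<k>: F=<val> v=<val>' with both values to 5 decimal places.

k=0: u−w=-32.60800, u+w=14.25200; √(b/2)=0.45771, √(2b)=0.91542; F=0.45771×(-32.608)=-14.92506, v=14.25200/0.91542=15.56875

0: F=-14.92506 v=15.56875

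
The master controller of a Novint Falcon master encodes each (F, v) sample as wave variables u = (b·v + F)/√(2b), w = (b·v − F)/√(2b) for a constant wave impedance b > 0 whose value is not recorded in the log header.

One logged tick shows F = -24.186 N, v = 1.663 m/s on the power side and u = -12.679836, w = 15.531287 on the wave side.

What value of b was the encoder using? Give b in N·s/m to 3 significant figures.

u + w = 2.851451;  u + w = √(2b)·v, so √(2b) = 2.851451/1.663 = 1.714643.
b = (√(2b))²/2 = 2.940000/2 = 1.470000.
(Check via u − w = 2F/√(2b): u − w = -28.211123, 2F/√(2b) = -28.211123.)

b = 1.47 N·s/m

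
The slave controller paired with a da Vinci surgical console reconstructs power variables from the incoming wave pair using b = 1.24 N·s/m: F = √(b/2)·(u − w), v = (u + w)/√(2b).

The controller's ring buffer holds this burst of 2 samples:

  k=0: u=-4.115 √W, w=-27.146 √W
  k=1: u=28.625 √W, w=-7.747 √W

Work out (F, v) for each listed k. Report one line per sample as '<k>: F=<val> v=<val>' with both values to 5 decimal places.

k=0: u−w=23.03100, u+w=-31.26100; √(b/2)=0.78740, √(2b)=1.57480; F=0.78740×23.031=18.13463, v=-31.26100/1.57480=-19.85075
k=1: u−w=36.37200, u+w=20.87800; √(b/2)=0.78740, √(2b)=1.57480; F=0.78740×36.372=28.63934, v=20.87800/1.57480=13.25754

0: F=18.13463 v=-19.85075
1: F=28.63934 v=13.25754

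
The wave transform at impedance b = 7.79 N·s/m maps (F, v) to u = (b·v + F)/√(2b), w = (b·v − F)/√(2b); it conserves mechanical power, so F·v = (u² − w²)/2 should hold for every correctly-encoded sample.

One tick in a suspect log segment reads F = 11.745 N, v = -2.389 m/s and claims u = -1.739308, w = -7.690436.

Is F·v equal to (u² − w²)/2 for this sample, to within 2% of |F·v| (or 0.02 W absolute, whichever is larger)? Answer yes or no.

F·v = 11.745×(-2.389) = -28.058805 W.
(u² − w²)/2 = (3.025192 − 59.142806)/2 = -28.058807 W.
|Δ| = 0.000002;  2% of max(1, |F·v|) = 0.561176.

yes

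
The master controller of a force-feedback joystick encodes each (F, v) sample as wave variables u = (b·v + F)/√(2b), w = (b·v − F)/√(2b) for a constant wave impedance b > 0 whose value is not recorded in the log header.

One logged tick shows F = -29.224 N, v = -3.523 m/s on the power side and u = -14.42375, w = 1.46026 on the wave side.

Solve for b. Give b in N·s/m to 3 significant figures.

b = 6.77 N·s/m

u + w = -12.9635;  u + w = √(2b)·v, so √(2b) = -12.9635/(-3.523) = 3.6797.
b = (√(2b))²/2 = 13.5400/2 = 6.7700.
(Check via u − w = 2F/√(2b): u − w = -15.8840, 2F/√(2b) = -15.8840.)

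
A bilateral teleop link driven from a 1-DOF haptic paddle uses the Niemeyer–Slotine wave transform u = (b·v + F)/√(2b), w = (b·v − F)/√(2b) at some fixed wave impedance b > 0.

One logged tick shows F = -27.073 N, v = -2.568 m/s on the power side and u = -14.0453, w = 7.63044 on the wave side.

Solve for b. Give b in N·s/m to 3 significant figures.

b = 3.12 N·s/m

u + w = -6.4149;  u + w = √(2b)·v, so √(2b) = -6.4149/(-2.568) = 2.4980.
b = (√(2b))²/2 = 6.2400/2 = 3.1200.
(Check via u − w = 2F/√(2b): u − w = -21.6757, 2F/√(2b) = -21.6758.)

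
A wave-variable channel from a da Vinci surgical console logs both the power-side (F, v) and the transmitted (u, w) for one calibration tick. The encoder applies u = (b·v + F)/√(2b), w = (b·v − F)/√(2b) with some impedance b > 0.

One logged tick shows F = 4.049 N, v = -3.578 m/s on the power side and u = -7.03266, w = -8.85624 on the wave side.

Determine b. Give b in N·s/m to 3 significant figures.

u + w = -15.88890;  u + w = √(2b)·v, so √(2b) = -15.88890/(-3.578) = 4.44072.
b = (√(2b))²/2 = 19.72000/2 = 9.86000.
(Check via u − w = 2F/√(2b): u − w = 1.82358, 2F/√(2b) = 1.82358.)

b = 9.86 N·s/m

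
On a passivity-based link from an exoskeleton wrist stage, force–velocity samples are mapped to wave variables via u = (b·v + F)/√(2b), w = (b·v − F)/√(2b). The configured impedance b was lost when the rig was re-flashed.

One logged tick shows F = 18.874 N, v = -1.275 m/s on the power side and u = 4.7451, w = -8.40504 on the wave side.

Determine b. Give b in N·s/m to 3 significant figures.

b = 4.12 N·s/m

u + w = -3.65994;  u + w = √(2b)·v, so √(2b) = -3.65994/(-1.275) = 2.87054.
b = (√(2b))²/2 = 8.24001/2 = 4.12000.
(Check via u − w = 2F/√(2b): u − w = 13.15014, 2F/√(2b) = 13.15013.)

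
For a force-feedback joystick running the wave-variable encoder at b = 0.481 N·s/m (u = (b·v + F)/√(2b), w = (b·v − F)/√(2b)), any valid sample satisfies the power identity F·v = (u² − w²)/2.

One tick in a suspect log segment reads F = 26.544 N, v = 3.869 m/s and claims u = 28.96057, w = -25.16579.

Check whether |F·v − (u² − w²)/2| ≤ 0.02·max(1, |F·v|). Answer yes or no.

yes

F·v = 26.544×3.869 = 102.6987 W.
(u² − w²)/2 = (838.7146 − 633.3170)/2 = 102.6988 W.
|Δ| = 0.0001;  2% of max(1, |F·v|) = 2.0540.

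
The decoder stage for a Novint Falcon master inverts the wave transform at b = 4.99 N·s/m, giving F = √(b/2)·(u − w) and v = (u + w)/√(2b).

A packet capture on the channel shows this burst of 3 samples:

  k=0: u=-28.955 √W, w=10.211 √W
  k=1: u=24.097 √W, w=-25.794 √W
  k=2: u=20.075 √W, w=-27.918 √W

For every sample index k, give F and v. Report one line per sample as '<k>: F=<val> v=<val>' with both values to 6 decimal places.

0: F=-61.864926 v=-5.933310
1: F=78.805673 v=-0.537176
2: F=75.807674 v=-2.482658

k=0: u−w=-39.166000, u+w=-18.744000; √(b/2)=1.579557, √(2b)=3.159114; F=1.579557×(-39.166)=-61.864926, v=-18.744000/3.159114=-5.933310
k=1: u−w=49.891000, u+w=-1.697000; √(b/2)=1.579557, √(2b)=3.159114; F=1.579557×49.891=78.805673, v=-1.697000/3.159114=-0.537176
k=2: u−w=47.993000, u+w=-7.843000; √(b/2)=1.579557, √(2b)=3.159114; F=1.579557×47.993=75.807674, v=-7.843000/3.159114=-2.482658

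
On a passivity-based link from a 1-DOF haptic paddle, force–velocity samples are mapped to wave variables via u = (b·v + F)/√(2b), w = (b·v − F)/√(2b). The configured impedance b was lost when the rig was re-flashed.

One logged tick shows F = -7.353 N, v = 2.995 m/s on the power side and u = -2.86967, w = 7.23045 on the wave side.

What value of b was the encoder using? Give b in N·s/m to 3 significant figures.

b = 1.06 N·s/m

u + w = 4.3608;  u + w = √(2b)·v, so √(2b) = 4.3608/2.995 = 1.4560.
b = (√(2b))²/2 = 2.1200/2 = 1.0600.
(Check via u − w = 2F/√(2b): u − w = -10.1001, 2F/√(2b) = -10.1001.)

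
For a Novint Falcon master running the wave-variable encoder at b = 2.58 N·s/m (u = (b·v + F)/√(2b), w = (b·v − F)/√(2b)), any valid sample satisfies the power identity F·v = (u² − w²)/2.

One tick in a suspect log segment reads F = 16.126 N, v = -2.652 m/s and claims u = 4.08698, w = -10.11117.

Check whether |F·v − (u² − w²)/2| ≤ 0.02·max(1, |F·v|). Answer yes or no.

F·v = 16.126×(-2.652) = -42.7662 W.
(u² − w²)/2 = (16.7034 − 102.2358)/2 = -42.7662 W.
|Δ| = 0.0000;  2% of max(1, |F·v|) = 0.8553.

yes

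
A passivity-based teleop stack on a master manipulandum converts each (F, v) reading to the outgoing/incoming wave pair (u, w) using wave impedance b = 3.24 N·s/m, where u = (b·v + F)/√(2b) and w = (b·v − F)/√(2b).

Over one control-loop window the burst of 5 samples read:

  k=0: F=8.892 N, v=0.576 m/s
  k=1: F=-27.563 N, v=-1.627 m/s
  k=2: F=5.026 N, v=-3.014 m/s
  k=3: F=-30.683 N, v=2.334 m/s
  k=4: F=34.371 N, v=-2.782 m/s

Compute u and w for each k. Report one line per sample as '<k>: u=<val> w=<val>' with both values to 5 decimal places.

0: u=4.22624 w=-2.75998
1: u=-12.89860 w=8.75694
2: u=-1.86180 w=-5.81059
3: u=-9.08272 w=15.02412
4: u=9.96130 w=-17.04311

k=0: b·v=3.24×0.576=1.86624; √(2b)=2.54558; u=(1.86624+8.892)/2.54558=4.22624, w=(1.86624−8.892)/2.54558=-2.75998
k=1: b·v=3.24×(-1.627)=-5.27148; √(2b)=2.54558; u=(-5.27148+(-27.563))/2.54558=-12.89860, w=(-5.27148−(-27.563))/2.54558=8.75694
k=2: b·v=3.24×(-3.014)=-9.76536; √(2b)=2.54558; u=(-9.76536+5.026)/2.54558=-1.86180, w=(-9.76536−5.026)/2.54558=-5.81059
k=3: b·v=3.24×2.334=7.56216; √(2b)=2.54558; u=(7.56216+(-30.683))/2.54558=-9.08272, w=(7.56216−(-30.683))/2.54558=15.02412
k=4: b·v=3.24×(-2.782)=-9.01368; √(2b)=2.54558; u=(-9.01368+34.371)/2.54558=9.96130, w=(-9.01368−34.371)/2.54558=-17.04311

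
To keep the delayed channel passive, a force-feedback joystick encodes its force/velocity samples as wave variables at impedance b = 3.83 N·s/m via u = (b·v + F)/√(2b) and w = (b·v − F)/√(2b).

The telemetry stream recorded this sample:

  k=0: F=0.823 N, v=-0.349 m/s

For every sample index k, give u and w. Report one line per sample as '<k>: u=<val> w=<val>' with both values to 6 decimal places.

k=0: b·v=3.83×(-0.349)=-1.336670; √(2b)=2.767671; u=(-1.336670+0.823)/2.767671=-0.185597, w=(-1.336670−0.823)/2.767671=-0.780320

0: u=-0.185597 w=-0.780320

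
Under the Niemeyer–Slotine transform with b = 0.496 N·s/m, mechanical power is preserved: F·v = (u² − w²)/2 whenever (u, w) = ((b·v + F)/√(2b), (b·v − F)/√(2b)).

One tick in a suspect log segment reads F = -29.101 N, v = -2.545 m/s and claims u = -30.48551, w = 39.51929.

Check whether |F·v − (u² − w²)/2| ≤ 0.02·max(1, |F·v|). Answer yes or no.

F·v = (-29.101)×(-2.545) = 74.06204 W.
(u² − w²)/2 = (929.36632 − 1561.77428)/2 = -316.20398 W.
|Δ| = 390.26603;  2% of max(1, |F·v|) = 1.48124.

no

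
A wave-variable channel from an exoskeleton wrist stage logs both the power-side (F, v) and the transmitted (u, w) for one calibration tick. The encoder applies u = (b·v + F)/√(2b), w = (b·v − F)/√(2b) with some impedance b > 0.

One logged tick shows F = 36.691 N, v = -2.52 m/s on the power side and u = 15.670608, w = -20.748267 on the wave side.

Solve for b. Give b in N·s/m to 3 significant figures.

u + w = -5.077659;  u + w = √(2b)·v, so √(2b) = -5.077659/(-2.52) = 2.014944.
b = (√(2b))²/2 = 4.060000/2 = 2.030000.
(Check via u − w = 2F/√(2b): u − w = 36.418875, 2F/√(2b) = 36.418877.)

b = 2.03 N·s/m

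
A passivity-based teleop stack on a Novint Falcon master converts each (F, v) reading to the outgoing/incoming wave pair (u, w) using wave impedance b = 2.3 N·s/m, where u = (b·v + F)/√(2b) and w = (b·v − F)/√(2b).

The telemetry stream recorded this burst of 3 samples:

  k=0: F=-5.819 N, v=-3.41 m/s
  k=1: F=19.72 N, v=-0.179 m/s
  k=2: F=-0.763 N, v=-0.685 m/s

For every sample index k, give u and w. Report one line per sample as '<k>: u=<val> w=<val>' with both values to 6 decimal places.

k=0: b·v=2.3×(-3.41)=-7.843000; √(2b)=2.144761; u=(-7.843000+(-5.819))/2.144761=-6.369940, w=(-7.843000−(-5.819))/2.144761=-0.943695
k=1: b·v=2.3×(-0.179)=-0.411700; √(2b)=2.144761; u=(-0.411700+19.72)/2.144761=9.002541, w=(-0.411700−19.72)/2.144761=-9.386454
k=2: b·v=2.3×(-0.685)=-1.575500; √(2b)=2.144761; u=(-1.575500+(-0.763))/2.144761=-1.090331, w=(-1.575500−(-0.763))/2.144761=-0.378830

0: u=-6.369940 w=-0.943695
1: u=9.002541 w=-9.386454
2: u=-1.090331 w=-0.378830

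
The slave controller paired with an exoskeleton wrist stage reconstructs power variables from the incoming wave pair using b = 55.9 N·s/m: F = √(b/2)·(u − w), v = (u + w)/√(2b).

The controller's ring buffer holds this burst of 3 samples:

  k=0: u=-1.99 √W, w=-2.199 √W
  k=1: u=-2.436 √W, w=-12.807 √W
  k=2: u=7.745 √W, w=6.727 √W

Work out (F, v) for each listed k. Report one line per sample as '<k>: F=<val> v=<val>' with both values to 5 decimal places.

k=0: u−w=0.20900, u+w=-4.18900; √(b/2)=5.28678, √(2b)=10.57355; F=5.28678×0.209=1.10494, v=-4.18900/10.57355=-0.39618
k=1: u−w=10.37100, u+w=-15.24300; √(b/2)=5.28678, √(2b)=10.57355; F=5.28678×10.371=54.82915, v=-15.24300/10.57355=-1.44162
k=2: u−w=1.01800, u+w=14.47200; √(b/2)=5.28678, √(2b)=10.57355; F=5.28678×1.018=5.38194, v=14.47200/10.57355=1.36870

0: F=1.10494 v=-0.39618
1: F=54.82915 v=-1.44162
2: F=5.38194 v=1.36870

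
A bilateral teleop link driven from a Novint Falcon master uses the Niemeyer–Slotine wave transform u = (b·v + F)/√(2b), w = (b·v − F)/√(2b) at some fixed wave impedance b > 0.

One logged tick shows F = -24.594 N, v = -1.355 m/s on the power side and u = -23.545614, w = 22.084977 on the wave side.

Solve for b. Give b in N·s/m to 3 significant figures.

b = 0.581 N·s/m

u + w = -1.460637;  u + w = √(2b)·v, so √(2b) = -1.460637/(-1.355) = 1.077961.
b = (√(2b))²/2 = 1.162000/2 = 0.581000.
(Check via u − w = 2F/√(2b): u − w = -45.630591, 2F/√(2b) = -45.630598.)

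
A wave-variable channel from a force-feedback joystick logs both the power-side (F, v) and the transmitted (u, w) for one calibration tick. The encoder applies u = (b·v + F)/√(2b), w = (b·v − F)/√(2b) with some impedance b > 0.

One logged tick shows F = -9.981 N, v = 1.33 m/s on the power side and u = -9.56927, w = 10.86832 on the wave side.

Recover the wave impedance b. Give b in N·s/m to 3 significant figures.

b = 0.477 N·s/m

u + w = 1.2991;  u + w = √(2b)·v, so √(2b) = 1.2991/1.33 = 0.9767.
b = (√(2b))²/2 = 0.9540/2 = 0.4770.
(Check via u − w = 2F/√(2b): u − w = -20.4376, 2F/√(2b) = -20.4376.)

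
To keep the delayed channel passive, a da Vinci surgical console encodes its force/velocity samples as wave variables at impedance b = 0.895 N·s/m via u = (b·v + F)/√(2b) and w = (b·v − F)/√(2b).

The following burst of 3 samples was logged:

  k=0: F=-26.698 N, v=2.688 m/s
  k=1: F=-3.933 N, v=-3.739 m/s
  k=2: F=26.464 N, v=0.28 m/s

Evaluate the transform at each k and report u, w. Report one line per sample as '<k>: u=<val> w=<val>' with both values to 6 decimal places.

0: u=-18.156873 w=21.753172
1: u=-5.440883 w=0.438442
2: u=19.967430 w=-19.592815

k=0: b·v=0.895×2.688=2.405760; √(2b)=1.337909; u=(2.405760+(-26.698))/1.337909=-18.156873, w=(2.405760−(-26.698))/1.337909=21.753172
k=1: b·v=0.895×(-3.739)=-3.346405; √(2b)=1.337909; u=(-3.346405+(-3.933))/1.337909=-5.440883, w=(-3.346405−(-3.933))/1.337909=0.438442
k=2: b·v=0.895×0.28=0.250600; √(2b)=1.337909; u=(0.250600+26.464)/1.337909=19.967430, w=(0.250600−26.464)/1.337909=-19.592815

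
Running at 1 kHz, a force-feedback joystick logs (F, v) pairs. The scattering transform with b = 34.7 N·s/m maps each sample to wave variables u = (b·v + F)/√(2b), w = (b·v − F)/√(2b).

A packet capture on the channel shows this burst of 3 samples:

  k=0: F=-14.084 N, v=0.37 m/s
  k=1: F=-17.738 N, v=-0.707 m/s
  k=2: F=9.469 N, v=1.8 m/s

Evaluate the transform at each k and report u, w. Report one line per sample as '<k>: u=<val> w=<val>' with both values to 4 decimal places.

0: u=-0.1494 w=3.2318
1: u=-5.0741 w=-0.8156
2: u=8.6342 w=6.3610

k=0: b·v=34.7×0.37=12.8390; √(2b)=8.3307; u=(12.8390+(-14.084))/8.3307=-0.1494, w=(12.8390−(-14.084))/8.3307=3.2318
k=1: b·v=34.7×(-0.707)=-24.5329; √(2b)=8.3307; u=(-24.5329+(-17.738))/8.3307=-5.0741, w=(-24.5329−(-17.738))/8.3307=-0.8156
k=2: b·v=34.7×1.8=62.4600; √(2b)=8.3307; u=(62.4600+9.469)/8.3307=8.6342, w=(62.4600−9.469)/8.3307=6.3610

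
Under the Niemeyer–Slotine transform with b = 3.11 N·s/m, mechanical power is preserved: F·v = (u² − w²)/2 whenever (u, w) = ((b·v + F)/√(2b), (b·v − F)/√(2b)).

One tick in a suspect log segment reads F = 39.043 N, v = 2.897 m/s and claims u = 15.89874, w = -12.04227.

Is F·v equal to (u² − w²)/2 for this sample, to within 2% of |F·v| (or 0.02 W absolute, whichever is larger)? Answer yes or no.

no

F·v = 39.043×2.897 = 113.10757 W.
(u² − w²)/2 = (252.76993 − 145.01627)/2 = 53.87683 W.
|Δ| = 59.23074;  2% of max(1, |F·v|) = 2.26215.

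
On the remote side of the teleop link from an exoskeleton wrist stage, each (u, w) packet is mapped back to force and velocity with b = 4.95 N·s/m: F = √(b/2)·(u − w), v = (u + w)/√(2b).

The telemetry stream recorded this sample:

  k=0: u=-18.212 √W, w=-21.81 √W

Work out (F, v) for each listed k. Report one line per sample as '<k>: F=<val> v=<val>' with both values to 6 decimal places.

k=0: u−w=3.598000, u+w=-40.022000; √(b/2)=1.573213, √(2b)=3.146427; F=1.573213×3.598=5.660421, v=-40.022000/3.146427=-12.719827

0: F=5.660421 v=-12.719827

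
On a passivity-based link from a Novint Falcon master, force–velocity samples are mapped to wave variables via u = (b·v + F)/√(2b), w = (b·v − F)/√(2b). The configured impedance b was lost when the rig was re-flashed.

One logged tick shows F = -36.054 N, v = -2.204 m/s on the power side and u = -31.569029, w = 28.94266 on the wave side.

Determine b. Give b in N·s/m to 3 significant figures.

b = 0.71 N·s/m

u + w = -2.626369;  u + w = √(2b)·v, so √(2b) = -2.626369/(-2.204) = 1.191637.
b = (√(2b))²/2 = 1.420000/2 = 0.710000.
(Check via u − w = 2F/√(2b): u − w = -60.511689, 2F/√(2b) = -60.511692.)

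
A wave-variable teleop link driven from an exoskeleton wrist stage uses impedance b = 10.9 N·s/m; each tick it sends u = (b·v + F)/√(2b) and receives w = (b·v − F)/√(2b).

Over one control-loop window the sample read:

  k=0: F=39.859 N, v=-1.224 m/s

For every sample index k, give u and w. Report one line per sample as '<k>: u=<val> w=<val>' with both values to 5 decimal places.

0: u=5.67940 w=-11.39432

k=0: b·v=10.9×(-1.224)=-13.34160; √(2b)=4.66905; u=(-13.34160+39.859)/4.66905=5.67940, w=(-13.34160−39.859)/4.66905=-11.39432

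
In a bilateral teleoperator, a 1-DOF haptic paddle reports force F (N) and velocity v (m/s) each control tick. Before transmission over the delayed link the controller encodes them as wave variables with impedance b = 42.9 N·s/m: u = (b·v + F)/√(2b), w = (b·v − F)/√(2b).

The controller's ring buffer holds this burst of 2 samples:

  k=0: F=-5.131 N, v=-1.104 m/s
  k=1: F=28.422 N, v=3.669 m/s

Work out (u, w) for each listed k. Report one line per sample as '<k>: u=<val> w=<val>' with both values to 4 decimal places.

k=0: b·v=42.9×(-1.104)=-47.3616; √(2b)=9.2628; u=(-47.3616+(-5.131))/9.2628=-5.6670, w=(-47.3616−(-5.131))/9.2628=-4.5591
k=1: b·v=42.9×3.669=157.4001; √(2b)=9.2628; u=(157.4001+28.422)/9.2628=20.0611, w=(157.4001−28.422)/9.2628=13.9243

0: u=-5.6670 w=-4.5591
1: u=20.0611 w=13.9243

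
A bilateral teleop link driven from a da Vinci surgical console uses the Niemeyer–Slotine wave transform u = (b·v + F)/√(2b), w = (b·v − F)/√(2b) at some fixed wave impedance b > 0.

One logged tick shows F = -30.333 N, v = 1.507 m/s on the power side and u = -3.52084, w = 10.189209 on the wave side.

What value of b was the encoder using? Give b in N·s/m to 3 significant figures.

u + w = 6.668369;  u + w = √(2b)·v, so √(2b) = 6.668369/1.507 = 4.424930.
b = (√(2b))²/2 = 19.580003/2 = 9.790001.
(Check via u − w = 2F/√(2b): u − w = -13.710049, 2F/√(2b) = -13.710048.)

b = 9.79 N·s/m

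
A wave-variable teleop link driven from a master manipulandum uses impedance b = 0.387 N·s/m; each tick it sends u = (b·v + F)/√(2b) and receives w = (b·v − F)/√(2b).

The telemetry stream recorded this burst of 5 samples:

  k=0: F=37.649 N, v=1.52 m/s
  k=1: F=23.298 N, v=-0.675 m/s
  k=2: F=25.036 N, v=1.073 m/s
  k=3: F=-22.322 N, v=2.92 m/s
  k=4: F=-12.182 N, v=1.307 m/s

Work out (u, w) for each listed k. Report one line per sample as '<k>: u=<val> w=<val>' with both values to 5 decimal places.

k=0: b·v=0.387×1.52=0.58824; √(2b)=0.87977; u=(0.58824+37.649)/0.87977=43.46264, w=(0.58824−37.649)/0.87977=-42.12538
k=1: b·v=0.387×(-0.675)=-0.26123; √(2b)=0.87977; u=(-0.26123+23.298)/0.87977=26.18492, w=(-0.26123−23.298)/0.87977=-26.77876
k=2: b·v=0.387×1.073=0.41525; √(2b)=0.87977; u=(0.41525+25.036)/0.87977=28.92935, w=(0.41525−25.036)/0.87977=-27.98535
k=3: b·v=0.387×2.92=1.13004; √(2b)=0.87977; u=(1.13004+(-22.322))/0.87977=-24.08799, w=(1.13004−(-22.322))/0.87977=26.65693
k=4: b·v=0.387×1.307=0.50581; √(2b)=0.87977; u=(0.50581+(-12.182))/0.87977=-13.27183, w=(0.50581−(-12.182))/0.87977=14.42169

0: u=43.46264 w=-42.12538
1: u=26.18492 w=-26.77876
2: u=28.92935 w=-27.98535
3: u=-24.08799 w=26.65693
4: u=-13.27183 w=14.42169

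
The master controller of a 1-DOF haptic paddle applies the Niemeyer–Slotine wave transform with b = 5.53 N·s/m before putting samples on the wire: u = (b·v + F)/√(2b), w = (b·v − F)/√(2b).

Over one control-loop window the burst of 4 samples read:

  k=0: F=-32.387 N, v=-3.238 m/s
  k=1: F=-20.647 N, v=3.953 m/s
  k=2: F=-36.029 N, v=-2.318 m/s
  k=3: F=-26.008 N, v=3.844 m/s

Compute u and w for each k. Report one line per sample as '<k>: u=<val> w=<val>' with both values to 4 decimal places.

k=0: b·v=5.53×(-3.238)=-17.9061; √(2b)=3.3257; u=(-17.9061+(-32.387))/3.3257=-15.1228, w=(-17.9061−(-32.387))/3.3257=4.3543
k=1: b·v=5.53×3.953=21.8601; √(2b)=3.3257; u=(21.8601+(-20.647))/3.3257=0.3648, w=(21.8601−(-20.647))/3.3257=12.7816
k=2: b·v=5.53×(-2.318)=-12.8185; √(2b)=3.3257; u=(-12.8185+(-36.029))/3.3257=-14.6881, w=(-12.8185−(-36.029))/3.3257=6.9792
k=3: b·v=5.53×3.844=21.2573; √(2b)=3.3257; u=(21.2573+(-26.008))/3.3257=-1.4285, w=(21.2573−(-26.008))/3.3257=14.2123

0: u=-15.1228 w=4.3543
1: u=0.3648 w=12.7816
2: u=-14.6881 w=6.9792
3: u=-1.4285 w=14.2123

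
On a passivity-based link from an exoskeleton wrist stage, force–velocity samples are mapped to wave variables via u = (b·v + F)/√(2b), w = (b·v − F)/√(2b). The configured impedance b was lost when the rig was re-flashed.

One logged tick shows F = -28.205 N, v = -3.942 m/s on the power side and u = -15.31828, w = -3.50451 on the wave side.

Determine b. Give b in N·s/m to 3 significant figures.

u + w = -18.8228;  u + w = √(2b)·v, so √(2b) = -18.8228/(-3.942) = 4.7749.
b = (√(2b))²/2 = 22.8000/2 = 11.4000.
(Check via u − w = 2F/√(2b): u − w = -11.8138, 2F/√(2b) = -11.8138.)

b = 11.4 N·s/m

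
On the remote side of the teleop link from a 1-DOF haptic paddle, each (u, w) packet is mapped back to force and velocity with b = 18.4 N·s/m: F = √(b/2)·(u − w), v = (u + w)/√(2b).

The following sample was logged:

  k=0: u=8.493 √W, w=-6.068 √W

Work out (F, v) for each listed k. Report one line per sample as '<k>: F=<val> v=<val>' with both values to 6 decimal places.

k=0: u−w=14.561000, u+w=2.425000; √(b/2)=3.033150, √(2b)=6.066300; F=3.033150×14.561=44.165700, v=2.425000/6.066300=0.399749

0: F=44.165700 v=0.399749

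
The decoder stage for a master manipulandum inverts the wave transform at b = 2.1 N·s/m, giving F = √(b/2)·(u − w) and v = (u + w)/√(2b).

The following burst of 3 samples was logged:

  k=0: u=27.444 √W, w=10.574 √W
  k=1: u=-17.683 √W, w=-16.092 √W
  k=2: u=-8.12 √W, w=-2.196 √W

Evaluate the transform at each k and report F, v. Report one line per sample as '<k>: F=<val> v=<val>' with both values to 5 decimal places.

k=0: u−w=16.87000, u+w=38.01800; √(b/2)=1.02470, √(2b)=2.04939; F=1.02470×16.87=17.28661, v=38.01800/2.04939=18.55088
k=1: u−w=-1.59100, u+w=-33.77500; √(b/2)=1.02470, √(2b)=2.04939; F=1.02470×(-1.591)=-1.63029, v=-33.77500/2.04939=-16.48051
k=2: u−w=-5.92400, u+w=-10.31600; √(b/2)=1.02470, √(2b)=2.04939; F=1.02470×(-5.924)=-6.07029, v=-10.31600/2.04939=-5.03369

0: F=17.28661 v=18.55088
1: F=-1.63029 v=-16.48051
2: F=-6.07029 v=-5.03369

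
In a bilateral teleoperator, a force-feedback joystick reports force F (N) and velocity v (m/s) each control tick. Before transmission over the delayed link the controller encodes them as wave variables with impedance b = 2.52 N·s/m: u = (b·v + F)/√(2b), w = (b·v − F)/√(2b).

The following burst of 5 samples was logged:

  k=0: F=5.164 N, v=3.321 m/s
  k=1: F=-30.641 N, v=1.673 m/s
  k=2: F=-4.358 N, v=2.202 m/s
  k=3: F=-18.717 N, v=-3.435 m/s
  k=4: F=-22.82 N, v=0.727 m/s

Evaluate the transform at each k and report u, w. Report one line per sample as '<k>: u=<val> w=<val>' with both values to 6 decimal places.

0: u=6.028042 w=1.427585
1: u=-11.770648 w=15.526524
2: u=0.530531 w=4.412946
3: u=-12.192992 w=4.481437
4: u=-9.348780 w=10.980891

k=0: b·v=2.52×3.321=8.368920; √(2b)=2.244994; u=(8.368920+5.164)/2.244994=6.028042, w=(8.368920−5.164)/2.244994=1.427585
k=1: b·v=2.52×1.673=4.215960; √(2b)=2.244994; u=(4.215960+(-30.641))/2.244994=-11.770648, w=(4.215960−(-30.641))/2.244994=15.526524
k=2: b·v=2.52×2.202=5.549040; √(2b)=2.244994; u=(5.549040+(-4.358))/2.244994=0.530531, w=(5.549040−(-4.358))/2.244994=4.412946
k=3: b·v=2.52×(-3.435)=-8.656200; √(2b)=2.244994; u=(-8.656200+(-18.717))/2.244994=-12.192992, w=(-8.656200−(-18.717))/2.244994=4.481437
k=4: b·v=2.52×0.727=1.832040; √(2b)=2.244994; u=(1.832040+(-22.82))/2.244994=-9.348780, w=(1.832040−(-22.82))/2.244994=10.980891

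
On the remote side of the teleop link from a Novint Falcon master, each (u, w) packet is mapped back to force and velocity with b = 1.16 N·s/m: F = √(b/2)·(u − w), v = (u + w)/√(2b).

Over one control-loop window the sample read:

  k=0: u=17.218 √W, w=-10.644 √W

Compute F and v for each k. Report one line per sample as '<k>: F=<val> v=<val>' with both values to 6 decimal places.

0: F=21.219067 v=4.316042

k=0: u−w=27.862000, u+w=6.574000; √(b/2)=0.761577, √(2b)=1.523155; F=0.761577×27.862=21.219067, v=6.574000/1.523155=4.316042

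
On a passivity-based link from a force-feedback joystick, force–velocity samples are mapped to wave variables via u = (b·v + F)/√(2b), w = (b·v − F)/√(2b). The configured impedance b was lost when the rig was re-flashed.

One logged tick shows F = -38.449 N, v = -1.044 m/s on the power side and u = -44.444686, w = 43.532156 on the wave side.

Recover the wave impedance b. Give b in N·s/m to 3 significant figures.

u + w = -0.912530;  u + w = √(2b)·v, so √(2b) = -0.912530/(-1.044) = 0.874071.
b = (√(2b))²/2 = 0.764000/2 = 0.382000.
(Check via u − w = 2F/√(2b): u − w = -87.976842, 2F/√(2b) = -87.976847.)

b = 0.382 N·s/m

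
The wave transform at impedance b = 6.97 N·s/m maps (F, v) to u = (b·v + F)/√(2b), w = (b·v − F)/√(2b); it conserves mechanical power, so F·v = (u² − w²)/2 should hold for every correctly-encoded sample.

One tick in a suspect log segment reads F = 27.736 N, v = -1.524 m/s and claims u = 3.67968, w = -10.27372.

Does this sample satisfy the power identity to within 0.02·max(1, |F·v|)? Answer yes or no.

no

F·v = 27.736×(-1.524) = -42.26966 W.
(u² − w²)/2 = (13.54004 − 105.54932)/2 = -46.00464 W.
|Δ| = 3.73497;  2% of max(1, |F·v|) = 0.84539.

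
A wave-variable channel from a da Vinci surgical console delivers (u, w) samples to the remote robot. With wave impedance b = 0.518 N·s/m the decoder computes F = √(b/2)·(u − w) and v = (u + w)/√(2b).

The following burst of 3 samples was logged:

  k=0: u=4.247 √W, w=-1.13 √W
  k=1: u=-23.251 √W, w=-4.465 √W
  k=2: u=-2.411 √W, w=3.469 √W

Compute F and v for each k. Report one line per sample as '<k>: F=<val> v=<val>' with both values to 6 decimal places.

0: F=2.736465 v=3.062365
1: F=-9.560579 v=-27.230190
2: F=-2.992452 v=1.039455

k=0: u−w=5.377000, u+w=3.117000; √(b/2)=0.508920, √(2b)=1.017841; F=0.508920×5.377=2.736465, v=3.117000/1.017841=3.062365
k=1: u−w=-18.786000, u+w=-27.716000; √(b/2)=0.508920, √(2b)=1.017841; F=0.508920×(-18.786)=-9.560579, v=-27.716000/1.017841=-27.230190
k=2: u−w=-5.880000, u+w=1.058000; √(b/2)=0.508920, √(2b)=1.017841; F=0.508920×(-5.88)=-2.992452, v=1.058000/1.017841=1.039455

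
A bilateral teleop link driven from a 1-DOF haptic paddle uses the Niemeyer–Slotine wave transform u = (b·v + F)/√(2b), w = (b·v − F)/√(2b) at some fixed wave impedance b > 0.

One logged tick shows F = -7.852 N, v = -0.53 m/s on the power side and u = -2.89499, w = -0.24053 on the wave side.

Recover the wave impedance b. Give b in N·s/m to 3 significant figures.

u + w = -3.1355;  u + w = √(2b)·v, so √(2b) = -3.1355/(-0.53) = 5.9161.
b = (√(2b))²/2 = 34.9999/2 = 17.5000.
(Check via u − w = 2F/√(2b): u − w = -2.6545, 2F/√(2b) = -2.6545.)

b = 17.5 N·s/m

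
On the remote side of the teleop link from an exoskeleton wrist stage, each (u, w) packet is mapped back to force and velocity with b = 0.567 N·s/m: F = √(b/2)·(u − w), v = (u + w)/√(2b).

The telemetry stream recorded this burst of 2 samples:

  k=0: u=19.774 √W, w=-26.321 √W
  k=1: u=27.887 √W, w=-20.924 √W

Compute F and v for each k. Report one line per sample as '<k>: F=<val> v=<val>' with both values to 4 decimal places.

0: F=24.5432 v=-6.1480
1: F=25.9893 v=6.5387

k=0: u−w=46.0950, u+w=-6.5470; √(b/2)=0.5324, √(2b)=1.0649; F=0.5324×46.095=24.5432, v=-6.5470/1.0649=-6.1480
k=1: u−w=48.8110, u+w=6.9630; √(b/2)=0.5324, √(2b)=1.0649; F=0.5324×48.811=25.9893, v=6.9630/1.0649=6.5387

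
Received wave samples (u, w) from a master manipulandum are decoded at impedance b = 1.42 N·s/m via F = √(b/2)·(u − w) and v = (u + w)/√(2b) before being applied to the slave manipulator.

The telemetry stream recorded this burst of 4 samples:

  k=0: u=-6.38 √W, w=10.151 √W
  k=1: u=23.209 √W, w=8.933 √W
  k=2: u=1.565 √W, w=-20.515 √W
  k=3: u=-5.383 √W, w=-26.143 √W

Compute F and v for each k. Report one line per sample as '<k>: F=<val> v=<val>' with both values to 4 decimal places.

0: F=-13.9293 v=2.2377
1: F=12.0292 v=19.0728
2: F=18.6049 v=-11.2448
3: F=17.4927 v=-18.7072

k=0: u−w=-16.5310, u+w=3.7710; √(b/2)=0.8426, √(2b)=1.6852; F=0.8426×(-16.531)=-13.9293, v=3.7710/1.6852=2.2377
k=1: u−w=14.2760, u+w=32.1420; √(b/2)=0.8426, √(2b)=1.6852; F=0.8426×14.276=12.0292, v=32.1420/1.6852=19.0728
k=2: u−w=22.0800, u+w=-18.9500; √(b/2)=0.8426, √(2b)=1.6852; F=0.8426×22.08=18.6049, v=-18.9500/1.6852=-11.2448
k=3: u−w=20.7600, u+w=-31.5260; √(b/2)=0.8426, √(2b)=1.6852; F=0.8426×20.76=17.4927, v=-31.5260/1.6852=-18.7072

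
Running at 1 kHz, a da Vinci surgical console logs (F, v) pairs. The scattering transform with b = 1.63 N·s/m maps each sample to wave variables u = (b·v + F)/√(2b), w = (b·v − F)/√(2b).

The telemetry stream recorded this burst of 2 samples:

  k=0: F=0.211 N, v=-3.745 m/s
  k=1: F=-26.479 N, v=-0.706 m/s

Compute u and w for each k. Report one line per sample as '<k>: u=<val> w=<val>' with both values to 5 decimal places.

k=0: b·v=1.63×(-3.745)=-6.10435; √(2b)=1.80555; u=(-6.10435+0.211)/1.80555=-3.26402, w=(-6.10435−0.211)/1.80555=-3.49775
k=1: b·v=1.63×(-0.706)=-1.15078; √(2b)=1.80555; u=(-1.15078+(-26.479))/1.80555=-15.30272, w=(-1.15078−(-26.479))/1.80555=14.02800

0: u=-3.26402 w=-3.49775
1: u=-15.30272 w=14.02800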